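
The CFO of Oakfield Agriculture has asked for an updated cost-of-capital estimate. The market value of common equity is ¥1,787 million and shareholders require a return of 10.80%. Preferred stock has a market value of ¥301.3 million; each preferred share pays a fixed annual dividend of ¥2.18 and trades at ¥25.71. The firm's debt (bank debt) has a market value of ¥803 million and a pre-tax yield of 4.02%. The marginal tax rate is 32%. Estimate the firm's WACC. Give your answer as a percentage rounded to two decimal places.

8.32%

Cost of preferred: Rp = 2.18 / 25.71 = 8.4792%.
Total capital V = 1787 + 301.3 + 803 = 2891.3.
Equity: weight = 1787/2891.3 = 0.6181; cost = 10.8%.
Preferred: weight = 301.3/2891.3 = 0.1042; cost = 8.4792%.
Bank debt: weight = 803/2891.3 = 0.2777; after-tax cost = 4.02% × (1 − 32%) = 2.7336%.
WACC = 0.6181 × 10.8000% + 0.1042 × 8.4792% + 0.2777 × 2.7336% = 8.3179%.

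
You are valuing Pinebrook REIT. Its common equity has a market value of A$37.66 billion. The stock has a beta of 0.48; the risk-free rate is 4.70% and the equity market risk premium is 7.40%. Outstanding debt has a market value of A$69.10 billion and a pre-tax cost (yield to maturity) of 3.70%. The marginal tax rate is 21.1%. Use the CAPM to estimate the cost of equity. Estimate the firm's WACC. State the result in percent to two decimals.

4.80%

Cost of equity via CAPM: Re = 4.7% + 0.48 × 7.4% = 8.2520%.
Total capital V = 37.66 + 69.1 = 106.76.
Equity: weight = 37.66/106.76 = 0.3528; cost = 8.252%.
Debt: weight = 69.1/106.76 = 0.6472; after-tax cost = 3.7% × (1 − 21.1%) = 2.9193%.
WACC = 0.3528 × 8.2520% + 0.6472 × 2.9193% = 4.8004%.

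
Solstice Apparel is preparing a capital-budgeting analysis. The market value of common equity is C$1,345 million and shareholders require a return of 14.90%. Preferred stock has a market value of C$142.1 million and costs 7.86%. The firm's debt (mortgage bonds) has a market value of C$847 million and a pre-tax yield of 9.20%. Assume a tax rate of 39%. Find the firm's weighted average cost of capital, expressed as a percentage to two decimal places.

11.10%

Total capital V = 1345 + 142.1 + 847 = 2334.1.
Equity: weight = 1345/2334.1 = 0.5762; cost = 14.9%.
Preferred: weight = 142.1/2334.1 = 0.0609; cost = 7.86%.
Mortgage bonds: weight = 847/2334.1 = 0.3629; after-tax cost = 9.2% × (1 − 39%) = 5.6120%.
WACC = 0.5762 × 14.9000% + 0.0609 × 7.8600% + 0.3629 × 5.6120% = 11.1010%.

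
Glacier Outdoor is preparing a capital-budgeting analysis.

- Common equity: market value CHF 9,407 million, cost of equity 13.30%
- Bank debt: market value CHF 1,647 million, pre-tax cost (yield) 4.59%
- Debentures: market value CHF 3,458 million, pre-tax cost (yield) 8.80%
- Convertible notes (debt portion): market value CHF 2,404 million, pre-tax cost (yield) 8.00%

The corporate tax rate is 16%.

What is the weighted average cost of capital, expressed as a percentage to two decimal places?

Total capital V = 9407 + 1647 + 3458 + 2404 = 16916.
Equity: weight = 9407/16916 = 0.5561; cost = 13.3%.
Bank debt: weight = 1647/16916 = 0.0974; after-tax cost = 4.59% × (1 − 16%) = 3.8556%.
Debentures: weight = 3458/16916 = 0.2044; after-tax cost = 8.8% × (1 − 16%) = 7.3920%.
Convertible notes (debt portion): weight = 2404/16916 = 0.1421; after-tax cost = 8% × (1 − 16%) = 6.7200%.
WACC = 0.5561 × 13.3000% + 0.0974 × 3.8556% + 0.2044 × 7.3920% + 0.1421 × 6.7200% = 10.2376%.

10.24%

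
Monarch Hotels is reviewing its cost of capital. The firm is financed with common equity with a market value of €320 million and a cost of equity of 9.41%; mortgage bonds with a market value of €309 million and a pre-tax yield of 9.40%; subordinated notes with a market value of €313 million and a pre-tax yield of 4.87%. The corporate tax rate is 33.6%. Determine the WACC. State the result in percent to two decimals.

Total capital V = 320 + 309 + 313 = 942.
Equity: weight = 320/942 = 0.3397; cost = 9.41%.
Mortgage bonds: weight = 309/942 = 0.3280; after-tax cost = 9.4% × (1 − 33.6%) = 6.2416%.
Subordinated notes: weight = 313/942 = 0.3323; after-tax cost = 4.87% × (1 − 33.6%) = 3.2337%.
WACC = 0.3397 × 9.4100% + 0.3280 × 6.2416% + 0.3323 × 3.2337% = 6.3185%.

6.32%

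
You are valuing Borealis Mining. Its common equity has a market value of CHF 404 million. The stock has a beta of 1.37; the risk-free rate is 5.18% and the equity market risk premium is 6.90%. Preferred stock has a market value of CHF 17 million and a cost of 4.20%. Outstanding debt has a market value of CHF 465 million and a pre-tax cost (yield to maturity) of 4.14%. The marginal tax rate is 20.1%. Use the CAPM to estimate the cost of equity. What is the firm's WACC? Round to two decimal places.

8.49%

Cost of equity via CAPM: Re = 5.18% + 1.37 × 6.9% = 14.6330%.
Total capital V = 404 + 17 + 465 = 886.
Equity: weight = 404/886 = 0.4560; cost = 14.633%.
Preferred: weight = 17/886 = 0.0192; cost = 4.2%.
Debt: weight = 465/886 = 0.5248; after-tax cost = 4.14% × (1 − 20.1%) = 3.3079%.
WACC = 0.4560 × 14.6330% + 0.0192 × 4.2000% + 0.5248 × 3.3079% = 8.4890%.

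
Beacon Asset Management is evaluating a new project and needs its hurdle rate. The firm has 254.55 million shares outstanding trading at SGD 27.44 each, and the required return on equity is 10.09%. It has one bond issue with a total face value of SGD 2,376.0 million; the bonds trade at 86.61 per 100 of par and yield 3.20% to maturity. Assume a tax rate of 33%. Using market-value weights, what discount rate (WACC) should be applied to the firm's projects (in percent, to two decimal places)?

8.28%

Market value of equity E = 27.44 × 254.55m = 6984.852m. Market value of debt D = 2376m × 86.61/100 = 2057.8536m.
Total capital V = 6984.852 + 2057.8536 = 9042.7056.
Equity: weight = 6984.852/9042.7056 = 0.7724; cost = 10.09%.
Bonds outstanding: weight = 2057.8536/9042.7056 = 0.2276; after-tax cost = 3.2% × (1 − 33%) = 2.1440%.
WACC = 0.7724 × 10.0900% + 0.2276 × 2.1440% = 8.2817%.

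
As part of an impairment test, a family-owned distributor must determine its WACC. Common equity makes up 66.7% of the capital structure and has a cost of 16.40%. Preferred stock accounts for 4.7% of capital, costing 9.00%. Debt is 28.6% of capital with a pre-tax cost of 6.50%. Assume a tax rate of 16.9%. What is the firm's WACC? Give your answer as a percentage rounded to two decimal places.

12.91%

After-tax cost of debt = 6.5% × (1 − 16.9%) = 5.4015%.
WACC = 0.667 × 16.4000% + 0.047 × 9.0000% + 0.286 × 5.4015% = 12.9066%.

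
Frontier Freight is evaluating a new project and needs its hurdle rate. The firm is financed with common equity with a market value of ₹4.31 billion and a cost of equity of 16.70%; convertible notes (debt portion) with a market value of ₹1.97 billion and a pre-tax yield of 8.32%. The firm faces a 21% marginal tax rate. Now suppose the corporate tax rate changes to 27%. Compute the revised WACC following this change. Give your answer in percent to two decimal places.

After the change:
Total capital V = 4.31 + 1.97 = 6.28.
Equity: weight = 4.31/6.28 = 0.6863; cost = 16.7%.
Convertible notes (debt portion): weight = 1.97/6.28 = 0.3137; after-tax cost = 8.32% × (1 − 27%) = 6.0736%.
WACC = 0.6863 × 16.7000% + 0.3137 × 6.0736% = 13.3666%.

13.37%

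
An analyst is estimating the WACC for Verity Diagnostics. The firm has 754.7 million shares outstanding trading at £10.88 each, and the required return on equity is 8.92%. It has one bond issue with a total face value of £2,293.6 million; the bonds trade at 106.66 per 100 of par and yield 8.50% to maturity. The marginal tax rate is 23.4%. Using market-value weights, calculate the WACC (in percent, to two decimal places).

8.37%

Market value of equity E = 10.88 × 754.7m = 8211.136m. Market value of debt D = 2293.6m × 106.66/100 = 2446.35376m.
Total capital V = 8211.136 + 2446.35376 = 10657.48976.
Equity: weight = 8211.136/10657.48976 = 0.7705; cost = 8.92%.
Bonds outstanding: weight = 2446.35376/10657.48976 = 0.2295; after-tax cost = 8.5% × (1 − 23.4%) = 6.5110%.
WACC = 0.7705 × 8.9200% + 0.2295 × 6.5110% = 8.3670%.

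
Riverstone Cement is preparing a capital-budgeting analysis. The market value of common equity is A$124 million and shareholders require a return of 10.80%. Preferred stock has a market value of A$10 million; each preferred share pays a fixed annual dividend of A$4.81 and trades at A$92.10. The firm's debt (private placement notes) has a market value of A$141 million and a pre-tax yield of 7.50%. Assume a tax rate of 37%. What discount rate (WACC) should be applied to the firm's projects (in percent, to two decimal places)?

Cost of preferred: Rp = 4.81 / 92.1 = 5.2226%.
Total capital V = 124 + 10 + 141 = 275.
Equity: weight = 124/275 = 0.4509; cost = 10.8%.
Preferred: weight = 10/275 = 0.0364; cost = 5.2226%.
Private placement notes: weight = 141/275 = 0.5127; after-tax cost = 7.5% × (1 − 37%) = 4.7250%.
WACC = 0.4509 × 10.8000% + 0.0364 × 5.2226% + 0.5127 × 4.7250% = 7.4824%.

7.48%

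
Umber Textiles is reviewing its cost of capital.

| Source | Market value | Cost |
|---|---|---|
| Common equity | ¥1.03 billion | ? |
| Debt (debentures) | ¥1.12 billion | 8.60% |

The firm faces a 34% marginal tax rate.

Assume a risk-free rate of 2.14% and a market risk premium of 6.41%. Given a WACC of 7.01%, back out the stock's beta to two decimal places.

Total capital V = 1.03 + 1.12 = 2.15.
Equity weight = 1.03/2.15 = 0.4791.
Debentures weight = 1.12/2.15 = 0.5209.
Debt contribution = 0.5209 × 8.6% × (1 − 34%) = 2.9568%.
Required equity contribution = 7.01% − 2.9568% = 4.0532%  ⇒  Re = 8.4606%.
CAPM: 8.4606% = 2.14% + β × 6.41%  ⇒  β = 0.9860.

0.99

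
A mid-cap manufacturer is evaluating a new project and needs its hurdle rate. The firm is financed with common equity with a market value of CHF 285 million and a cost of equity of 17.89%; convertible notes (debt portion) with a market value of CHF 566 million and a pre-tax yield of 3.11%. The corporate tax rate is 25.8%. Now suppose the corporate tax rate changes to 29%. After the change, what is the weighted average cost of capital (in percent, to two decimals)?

After the change:
Total capital V = 285 + 566 = 851.
Equity: weight = 285/851 = 0.3349; cost = 17.89%.
Convertible notes (debt portion): weight = 566/851 = 0.6651; after-tax cost = 3.11% × (1 − 29%) = 2.2081%.
WACC = 0.3349 × 17.8900% + 0.6651 × 2.2081% = 7.4600%.

7.46%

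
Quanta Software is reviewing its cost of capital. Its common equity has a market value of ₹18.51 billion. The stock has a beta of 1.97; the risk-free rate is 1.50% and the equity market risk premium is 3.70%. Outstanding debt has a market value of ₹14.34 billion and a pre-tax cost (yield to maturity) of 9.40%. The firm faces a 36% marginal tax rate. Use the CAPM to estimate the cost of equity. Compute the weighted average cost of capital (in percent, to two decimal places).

7.58%

Cost of equity via CAPM: Re = 1.5% + 1.97 × 3.7% = 8.7890%.
Total capital V = 18.51 + 14.34 = 32.85.
Equity: weight = 18.51/32.85 = 0.5635; cost = 8.789%.
Debt: weight = 14.34/32.85 = 0.4365; after-tax cost = 9.4% × (1 − 36%) = 6.0160%.
WACC = 0.5635 × 8.7890% + 0.4365 × 6.0160% = 7.5785%.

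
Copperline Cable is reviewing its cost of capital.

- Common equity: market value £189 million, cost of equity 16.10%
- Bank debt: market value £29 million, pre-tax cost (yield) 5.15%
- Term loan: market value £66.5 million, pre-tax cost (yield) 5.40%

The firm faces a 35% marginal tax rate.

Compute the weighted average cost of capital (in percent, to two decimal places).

Total capital V = 189 + 29 + 66.5 = 284.5.
Equity: weight = 189/284.5 = 0.6643; cost = 16.1%.
Bank debt: weight = 29/284.5 = 0.1019; after-tax cost = 5.15% × (1 − 35%) = 3.3475%.
Term loan: weight = 66.5/284.5 = 0.2337; after-tax cost = 5.4% × (1 − 35%) = 3.5100%.
WACC = 0.6643 × 16.1000% + 0.1019 × 3.3475% + 0.2337 × 3.5100% = 11.8573%.

11.86%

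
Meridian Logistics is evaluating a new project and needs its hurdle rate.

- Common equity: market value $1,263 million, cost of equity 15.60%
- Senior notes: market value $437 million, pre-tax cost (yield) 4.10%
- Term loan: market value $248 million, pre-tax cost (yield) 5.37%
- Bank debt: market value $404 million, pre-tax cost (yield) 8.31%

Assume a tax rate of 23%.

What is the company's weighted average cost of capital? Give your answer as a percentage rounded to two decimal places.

10.50%

Total capital V = 1263 + 437 + 248 + 404 = 2352.
Equity: weight = 1263/2352 = 0.5370; cost = 15.6%.
Senior notes: weight = 437/2352 = 0.1858; after-tax cost = 4.1% × (1 − 23%) = 3.1570%.
Term loan: weight = 248/2352 = 0.1054; after-tax cost = 5.37% × (1 − 23%) = 4.1349%.
Bank debt: weight = 404/2352 = 0.1718; after-tax cost = 8.31% × (1 − 23%) = 6.3987%.
WACC = 0.5370 × 15.6000% + 0.1858 × 3.1570% + 0.1054 × 4.1349% + 0.1718 × 6.3987% = 10.4987%.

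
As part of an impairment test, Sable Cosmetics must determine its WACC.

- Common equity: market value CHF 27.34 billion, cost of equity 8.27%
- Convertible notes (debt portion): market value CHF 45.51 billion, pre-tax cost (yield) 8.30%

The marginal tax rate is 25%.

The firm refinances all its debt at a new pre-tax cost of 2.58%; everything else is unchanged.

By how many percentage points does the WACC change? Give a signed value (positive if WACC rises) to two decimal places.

-2.68 pp

Current WACC:
Total capital V = 27.34 + 45.51 = 72.85.
Equity: weight = 27.34/72.85 = 0.3753; cost = 8.27%.
Convertible notes (debt portion): weight = 45.51/72.85 = 0.6247; after-tax cost = 8.3% × (1 − 25%) = 6.2250%.
WACC = 0.3753 × 8.2700% + 0.6247 × 6.2250% = 6.9925%.
After the change:
Total capital V = 27.34 + 45.51 = 72.85.
Equity: weight = 27.34/72.85 = 0.3753; cost = 8.27%.
Convertible notes (debt portion): weight = 45.51/72.85 = 0.6247; after-tax cost = 2.58% × (1 − 25%) = 1.9350%.
WACC = 0.3753 × 8.2700% + 0.6247 × 1.9350% = 4.3125%.
Change in WACC = 4.3125% − 6.9925% = -2.6800 pp.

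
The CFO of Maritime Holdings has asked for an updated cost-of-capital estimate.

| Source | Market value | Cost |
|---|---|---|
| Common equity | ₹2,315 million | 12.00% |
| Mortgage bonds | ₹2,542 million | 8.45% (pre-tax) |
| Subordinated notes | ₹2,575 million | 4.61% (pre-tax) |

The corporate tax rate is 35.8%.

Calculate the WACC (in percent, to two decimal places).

Total capital V = 2315 + 2542 + 2575 = 7432.
Equity: weight = 2315/7432 = 0.3115; cost = 12%.
Mortgage bonds: weight = 2542/7432 = 0.3420; after-tax cost = 8.45% × (1 − 35.8%) = 5.4249%.
Subordinated notes: weight = 2575/7432 = 0.3465; after-tax cost = 4.61% × (1 − 35.8%) = 2.9596%.
WACC = 0.3115 × 12.0000% + 0.3420 × 5.4249% + 0.3465 × 2.9596% = 6.6188%.

6.62%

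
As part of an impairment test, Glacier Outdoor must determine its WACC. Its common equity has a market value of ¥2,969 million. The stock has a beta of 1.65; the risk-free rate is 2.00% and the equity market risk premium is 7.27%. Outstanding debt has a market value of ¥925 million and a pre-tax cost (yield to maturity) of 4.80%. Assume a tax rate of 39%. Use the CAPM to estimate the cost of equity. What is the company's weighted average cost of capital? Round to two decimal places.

Cost of equity via CAPM: Re = 2.0% + 1.65 × 7.27% = 13.9955%.
Total capital V = 2969 + 925 = 3894.
Equity: weight = 2969/3894 = 0.7625; cost = 13.9955%.
Debt: weight = 925/3894 = 0.2375; after-tax cost = 4.8% × (1 − 39%) = 2.9280%.
WACC = 0.7625 × 13.9955% + 0.2375 × 2.9280% = 11.3665%.

11.37%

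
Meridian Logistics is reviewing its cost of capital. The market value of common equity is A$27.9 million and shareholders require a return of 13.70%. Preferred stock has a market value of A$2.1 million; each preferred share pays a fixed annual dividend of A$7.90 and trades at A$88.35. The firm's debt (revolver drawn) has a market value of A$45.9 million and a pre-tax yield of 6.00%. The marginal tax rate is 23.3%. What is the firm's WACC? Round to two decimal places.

8.07%

Cost of preferred: Rp = 7.9 / 88.35 = 8.9417%.
Total capital V = 27.9 + 2.1 + 45.9 = 75.9.
Equity: weight = 27.9/75.9 = 0.3676; cost = 13.7%.
Preferred: weight = 2.1/75.9 = 0.0277; cost = 8.9417%.
Revolver drawn: weight = 45.9/75.9 = 0.6047; after-tax cost = 6% × (1 − 23.3%) = 4.6020%.
WACC = 0.3676 × 13.7000% + 0.0277 × 8.9417% + 0.6047 × 4.6020% = 8.0664%.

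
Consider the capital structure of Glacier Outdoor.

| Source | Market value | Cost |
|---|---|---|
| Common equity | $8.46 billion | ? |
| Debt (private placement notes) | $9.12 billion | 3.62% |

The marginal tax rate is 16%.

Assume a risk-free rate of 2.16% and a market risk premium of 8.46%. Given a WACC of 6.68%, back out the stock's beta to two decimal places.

1.00

Total capital V = 8.46 + 9.12 = 17.58.
Equity weight = 8.46/17.58 = 0.4812.
Private placement notes weight = 9.12/17.58 = 0.5188.
Debt contribution = 0.5188 × 3.62% × (1 − 16%) = 1.5775%.
Required equity contribution = 6.68% − 1.5775% = 5.1025%  ⇒  Re = 10.6031%.
CAPM: 10.6031% = 2.16% + β × 8.46%  ⇒  β = 0.9980.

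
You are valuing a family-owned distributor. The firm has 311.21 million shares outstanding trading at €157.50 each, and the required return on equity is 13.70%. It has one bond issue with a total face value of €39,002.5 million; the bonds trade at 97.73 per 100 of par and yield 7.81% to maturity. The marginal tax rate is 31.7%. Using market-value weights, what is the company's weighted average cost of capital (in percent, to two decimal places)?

10.04%

Market value of equity E = 157.5 × 311.21m = 49015.575m. Market value of debt D = 39002.5m × 97.73/100 = 38117.14325m.
Total capital V = 49015.575 + 38117.14325 = 87132.71825.
Equity: weight = 49015.575/87132.71825 = 0.5625; cost = 13.7%.
Bonds outstanding: weight = 38117.14325/87132.71825 = 0.4375; after-tax cost = 7.81% × (1 − 31.7%) = 5.3342%.
WACC = 0.5625 × 13.7000% + 0.4375 × 5.3342% = 10.0403%.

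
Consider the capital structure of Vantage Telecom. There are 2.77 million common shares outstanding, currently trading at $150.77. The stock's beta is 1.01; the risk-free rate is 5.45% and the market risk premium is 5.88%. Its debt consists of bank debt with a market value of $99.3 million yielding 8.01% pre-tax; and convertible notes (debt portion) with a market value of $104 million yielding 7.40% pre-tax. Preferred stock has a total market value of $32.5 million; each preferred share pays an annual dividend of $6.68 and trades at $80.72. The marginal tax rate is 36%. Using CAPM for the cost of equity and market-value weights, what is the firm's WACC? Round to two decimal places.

Cost of equity via CAPM: Re = 5.45% + 1.01 × 5.88% = 11.3888%.
Cost of preferred: Rp = 6.68 / 80.72 = 8.2755%.
Market value of equity E = 150.77 × 2.77m = 417.6329m.
Total capital V = 417.6329 + 32.5 + 99.3 + 104 = 653.4329.
Equity: weight = 417.6329/653.4329 = 0.6391; cost = 11.3888%.
Preferred: weight = 32.5/653.4329 = 0.0497; cost = 8.2755%.
Bank debt: weight = 99.3/653.4329 = 0.1520; after-tax cost = 8.01% × (1 − 36%) = 5.1264%.
Convertible notes (debt portion): weight = 104/653.4329 = 0.1592; after-tax cost = 7.4% × (1 − 36%) = 4.7360%.
WACC = 0.6391 × 11.3888% + 0.0497 × 8.2755% + 0.1520 × 5.1264% + 0.1592 × 4.7360% = 9.2234%.

9.22%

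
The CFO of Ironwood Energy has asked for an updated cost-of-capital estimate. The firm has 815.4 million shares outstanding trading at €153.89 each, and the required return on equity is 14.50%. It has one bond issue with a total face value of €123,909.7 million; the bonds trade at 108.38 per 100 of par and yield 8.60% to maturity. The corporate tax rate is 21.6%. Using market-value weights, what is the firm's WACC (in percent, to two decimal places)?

10.49%

Market value of equity E = 153.89 × 815.4m = 125481.906m. Market value of debt D = 123909.7m × 108.38/100 = 134293.33286m.
Total capital V = 125481.906 + 134293.33286 = 259775.23886.
Equity: weight = 125481.906/259775.23886 = 0.4830; cost = 14.5%.
Bonds outstanding: weight = 134293.33286/259775.23886 = 0.5170; after-tax cost = 8.6% × (1 − 21.6%) = 6.7424%.
WACC = 0.4830 × 14.5000% + 0.5170 × 6.7424% = 10.4896%.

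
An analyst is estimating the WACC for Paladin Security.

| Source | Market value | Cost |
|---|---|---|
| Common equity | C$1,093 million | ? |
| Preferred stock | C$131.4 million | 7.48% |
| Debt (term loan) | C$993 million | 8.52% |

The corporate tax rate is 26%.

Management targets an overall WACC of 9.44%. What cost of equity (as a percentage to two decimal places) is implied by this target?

12.52%

Total capital V = 1093 + 131.4 + 993 = 2217.4.
Equity weight = 1093/2217.4 = 0.4929.
Preferred weight = 131.4/2217.4 = 0.0593.
Term loan weight = 993/2217.4 = 0.4478.
Debt contribution = 0.4478 × 8.52% × (1 − 26%) = 2.8234%.
Preferred contribution = 0.0593 × 7.48% = 0.4433%.
Required equity contribution = 9.44% − 3.2667% = 6.1733%.
Re = 6.1733% / 0.4929 = 12.5240%.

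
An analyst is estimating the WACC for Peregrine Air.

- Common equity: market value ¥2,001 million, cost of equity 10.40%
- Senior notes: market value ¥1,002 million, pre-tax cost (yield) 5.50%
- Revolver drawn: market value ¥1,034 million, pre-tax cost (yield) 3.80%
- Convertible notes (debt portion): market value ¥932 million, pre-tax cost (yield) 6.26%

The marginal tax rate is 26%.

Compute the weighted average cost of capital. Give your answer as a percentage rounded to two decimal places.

6.46%

Total capital V = 2001 + 1002 + 1034 + 932 = 4969.
Equity: weight = 2001/4969 = 0.4027; cost = 10.4%.
Senior notes: weight = 1002/4969 = 0.2017; after-tax cost = 5.5% × (1 − 26%) = 4.0700%.
Revolver drawn: weight = 1034/4969 = 0.2081; after-tax cost = 3.8% × (1 − 26%) = 2.8120%.
Convertible notes (debt portion): weight = 932/4969 = 0.1876; after-tax cost = 6.26% × (1 − 26%) = 4.6324%.
WACC = 0.4027 × 10.4000% + 0.2017 × 4.0700% + 0.2081 × 2.8120% + 0.1876 × 4.6324% = 6.4628%.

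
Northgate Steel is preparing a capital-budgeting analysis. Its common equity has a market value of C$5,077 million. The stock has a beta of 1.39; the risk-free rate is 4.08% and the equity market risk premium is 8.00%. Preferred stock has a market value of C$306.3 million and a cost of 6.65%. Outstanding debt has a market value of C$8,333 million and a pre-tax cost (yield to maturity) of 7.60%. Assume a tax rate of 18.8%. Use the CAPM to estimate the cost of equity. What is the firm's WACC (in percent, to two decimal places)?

9.52%

Cost of equity via CAPM: Re = 4.08% + 1.39 × 8.0% = 15.2000%.
Total capital V = 5077 + 306.3 + 8333 = 13716.3.
Equity: weight = 5077/13716.3 = 0.3701; cost = 15.2%.
Preferred: weight = 306.3/13716.3 = 0.0223; cost = 6.65%.
Debt: weight = 8333/13716.3 = 0.6075; after-tax cost = 7.6% × (1 − 18.8%) = 6.1712%.
WACC = 0.3701 × 15.2000% + 0.0223 × 6.6500% + 0.6075 × 6.1712% = 9.5238%.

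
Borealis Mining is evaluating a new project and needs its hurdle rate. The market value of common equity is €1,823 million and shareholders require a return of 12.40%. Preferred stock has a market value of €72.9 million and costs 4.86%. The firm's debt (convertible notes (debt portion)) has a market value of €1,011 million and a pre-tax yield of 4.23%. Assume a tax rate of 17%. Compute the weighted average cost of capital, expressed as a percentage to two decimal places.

9.12%

Total capital V = 1823 + 72.9 + 1011 = 2906.9.
Equity: weight = 1823/2906.9 = 0.6271; cost = 12.4%.
Preferred: weight = 72.9/2906.9 = 0.0251; cost = 4.86%.
Convertible notes (debt portion): weight = 1011/2906.9 = 0.3478; after-tax cost = 4.23% × (1 − 17%) = 3.5109%.
WACC = 0.6271 × 12.4000% + 0.0251 × 4.8600% + 0.3478 × 3.5109% = 9.1193%.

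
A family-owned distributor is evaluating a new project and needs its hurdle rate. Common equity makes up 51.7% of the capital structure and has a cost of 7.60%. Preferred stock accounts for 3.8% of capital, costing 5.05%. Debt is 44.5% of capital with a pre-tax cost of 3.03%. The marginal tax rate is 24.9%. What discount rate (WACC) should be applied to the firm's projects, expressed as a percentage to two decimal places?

After-tax cost of debt = 3.03% × (1 − 24.9%) = 2.2755%.
WACC = 0.517 × 7.6000% + 0.038 × 5.0500% + 0.445 × 2.2755% = 5.1337%.

5.13%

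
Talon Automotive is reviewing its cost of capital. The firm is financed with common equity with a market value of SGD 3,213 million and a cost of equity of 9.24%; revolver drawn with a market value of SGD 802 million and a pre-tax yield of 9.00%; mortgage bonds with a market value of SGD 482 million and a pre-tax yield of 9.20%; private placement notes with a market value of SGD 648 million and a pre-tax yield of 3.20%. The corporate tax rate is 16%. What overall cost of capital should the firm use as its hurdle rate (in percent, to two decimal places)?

8.01%

Total capital V = 3213 + 802 + 482 + 648 = 5145.
Equity: weight = 3213/5145 = 0.6245; cost = 9.24%.
Revolver drawn: weight = 802/5145 = 0.1559; after-tax cost = 9% × (1 − 16%) = 7.5600%.
Mortgage bonds: weight = 482/5145 = 0.0937; after-tax cost = 9.2% × (1 − 16%) = 7.7280%.
Private placement notes: weight = 648/5145 = 0.1259; after-tax cost = 3.2% × (1 − 16%) = 2.6880%.
WACC = 0.6245 × 9.2400% + 0.1559 × 7.5600% + 0.0937 × 7.7280% + 0.1259 × 2.6880% = 8.0113%.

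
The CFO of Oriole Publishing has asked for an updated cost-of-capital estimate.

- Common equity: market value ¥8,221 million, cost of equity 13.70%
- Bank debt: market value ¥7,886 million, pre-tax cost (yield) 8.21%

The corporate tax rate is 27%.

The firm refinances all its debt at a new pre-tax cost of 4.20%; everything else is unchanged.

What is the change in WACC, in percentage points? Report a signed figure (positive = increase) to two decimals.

Current WACC:
Total capital V = 8221 + 7886 = 16107.
Equity: weight = 8221/16107 = 0.5104; cost = 13.7%.
Bank debt: weight = 7886/16107 = 0.4896; after-tax cost = 8.21% × (1 − 27%) = 5.9933%.
WACC = 0.5104 × 13.7000% + 0.4896 × 5.9933% = 9.9268%.
After the change:
Total capital V = 8221 + 7886 = 16107.
Equity: weight = 8221/16107 = 0.5104; cost = 13.7%.
Bank debt: weight = 7886/16107 = 0.4896; after-tax cost = 4.2% × (1 − 27%) = 3.0660%.
WACC = 0.5104 × 13.7000% + 0.4896 × 3.0660% = 8.4936%.
Change in WACC = 8.4936% − 9.9268% = -1.4332 pp.

-1.43 pp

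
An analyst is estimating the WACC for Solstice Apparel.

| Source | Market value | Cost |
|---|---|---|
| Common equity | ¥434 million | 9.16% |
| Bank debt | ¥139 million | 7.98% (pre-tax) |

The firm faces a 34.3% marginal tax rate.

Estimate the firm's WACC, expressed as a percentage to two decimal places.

8.21%

Total capital V = 434 + 139 = 573.
Equity: weight = 434/573 = 0.7574; cost = 9.16%.
Bank debt: weight = 139/573 = 0.2426; after-tax cost = 7.98% × (1 − 34.3%) = 5.2429%.
WACC = 0.7574 × 9.1600% + 0.2426 × 5.2429% = 8.2098%.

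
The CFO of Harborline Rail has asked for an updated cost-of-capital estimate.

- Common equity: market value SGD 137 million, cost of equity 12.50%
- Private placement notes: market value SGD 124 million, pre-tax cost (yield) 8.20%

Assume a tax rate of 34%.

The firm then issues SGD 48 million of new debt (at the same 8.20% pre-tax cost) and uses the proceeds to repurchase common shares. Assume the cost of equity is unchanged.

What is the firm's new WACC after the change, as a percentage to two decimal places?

After the change:
Total capital V = 89 + 172 = 261.
Equity: weight = 89/261 = 0.3410; cost = 12.5%.
Private placement notes: weight = 172/261 = 0.6590; after-tax cost = 8.2% × (1 − 34%) = 5.4120%.
WACC = 0.3410 × 12.5000% + 0.6590 × 5.4120% = 7.8290%.

7.83%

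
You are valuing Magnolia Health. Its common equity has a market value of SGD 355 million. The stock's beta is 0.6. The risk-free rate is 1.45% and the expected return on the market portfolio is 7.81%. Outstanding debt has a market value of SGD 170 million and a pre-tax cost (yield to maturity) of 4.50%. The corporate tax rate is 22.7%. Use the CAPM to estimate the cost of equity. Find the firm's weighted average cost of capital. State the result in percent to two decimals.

Market risk premium = 7.81% − 1.45% = 6.36%.
Cost of equity via CAPM: Re = 1.45% + 0.6 × 6.36% = 5.2660%.
Total capital V = 355 + 170 = 525.
Equity: weight = 355/525 = 0.6762; cost = 5.266%.
Debt: weight = 170/525 = 0.3238; after-tax cost = 4.5% × (1 − 22.7%) = 3.4785%.
WACC = 0.6762 × 5.2660% + 0.3238 × 3.4785% = 4.6872%.

4.69%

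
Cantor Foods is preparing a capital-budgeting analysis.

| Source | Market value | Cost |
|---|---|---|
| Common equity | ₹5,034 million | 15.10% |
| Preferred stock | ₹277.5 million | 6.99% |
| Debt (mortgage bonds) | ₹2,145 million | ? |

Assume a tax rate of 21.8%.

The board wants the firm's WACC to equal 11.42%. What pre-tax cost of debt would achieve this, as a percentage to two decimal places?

Total capital V = 5034 + 277.5 + 2145 = 7456.5.
Equity weight = 5034/7456.5 = 0.6751.
Preferred weight = 277.5/7456.5 = 0.0372.
Mortgage bonds weight = 2145/7456.5 = 0.2877.
Equity contribution = 0.6751 × 15.1% = 10.1942%.
Preferred contribution = 0.0372 × 6.99% = 0.2601%.
Remaining for debt = 11.42% − 10.4544% = 0.9656%.
Rd × (1 − 21.8%) × 0.2877 = 0.9656%  ⇒  Rd = 4.2924%.

4.29%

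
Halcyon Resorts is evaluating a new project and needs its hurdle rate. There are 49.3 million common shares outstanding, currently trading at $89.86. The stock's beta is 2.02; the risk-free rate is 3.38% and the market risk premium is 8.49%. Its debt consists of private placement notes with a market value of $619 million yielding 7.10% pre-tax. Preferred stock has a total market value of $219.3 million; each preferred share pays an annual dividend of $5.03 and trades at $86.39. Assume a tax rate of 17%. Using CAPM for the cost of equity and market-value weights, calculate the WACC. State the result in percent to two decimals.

18.20%

Cost of equity via CAPM: Re = 3.38% + 2.02 × 8.49% = 20.5298%.
Cost of preferred: Rp = 5.03 / 86.39 = 5.8224%.
Market value of equity E = 89.86 × 49.3m = 4430.098m.
Total capital V = 4430.098 + 219.3 + 619 = 5268.398.
Equity: weight = 4430.098/5268.398 = 0.8409; cost = 20.5298%.
Preferred: weight = 219.3/5268.398 = 0.0416; cost = 5.8224%.
Private placement notes: weight = 619/5268.398 = 0.1175; after-tax cost = 7.1% × (1 − 17%) = 5.8930%.
WACC = 0.8409 × 20.5298% + 0.0416 × 5.8224% + 0.1175 × 5.8930% = 18.1979%.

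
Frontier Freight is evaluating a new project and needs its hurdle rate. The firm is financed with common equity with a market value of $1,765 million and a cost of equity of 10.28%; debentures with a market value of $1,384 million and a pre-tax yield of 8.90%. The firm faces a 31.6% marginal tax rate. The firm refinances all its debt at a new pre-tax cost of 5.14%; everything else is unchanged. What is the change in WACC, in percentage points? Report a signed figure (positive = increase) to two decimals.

Current WACC:
Total capital V = 1765 + 1384 = 3149.
Equity: weight = 1765/3149 = 0.5605; cost = 10.28%.
Debentures: weight = 1384/3149 = 0.4395; after-tax cost = 8.9% × (1 − 31.6%) = 6.0876%.
WACC = 0.5605 × 10.2800% + 0.4395 × 6.0876% = 8.4374%.
After the change:
Total capital V = 1765 + 1384 = 3149.
Equity: weight = 1765/3149 = 0.5605; cost = 10.28%.
Debentures: weight = 1384/3149 = 0.4395; after-tax cost = 5.14% × (1 − 31.6%) = 3.5158%.
WACC = 0.5605 × 10.2800% + 0.4395 × 3.5158% = 7.3071%.
Change in WACC = 7.3071% − 8.4374% = -1.1303 pp.

-1.13 pp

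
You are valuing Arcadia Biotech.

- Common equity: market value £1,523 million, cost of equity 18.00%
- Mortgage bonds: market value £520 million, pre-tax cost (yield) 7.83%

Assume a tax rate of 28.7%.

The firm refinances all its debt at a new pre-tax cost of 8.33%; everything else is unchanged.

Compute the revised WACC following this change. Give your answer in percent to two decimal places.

After the change:
Total capital V = 1523 + 520 = 2043.
Equity: weight = 1523/2043 = 0.7455; cost = 18%.
Mortgage bonds: weight = 520/2043 = 0.2545; after-tax cost = 8.33% × (1 − 28.7%) = 5.9393%.
WACC = 0.7455 × 18.0000% + 0.2545 × 5.9393% = 14.9302%.

14.93%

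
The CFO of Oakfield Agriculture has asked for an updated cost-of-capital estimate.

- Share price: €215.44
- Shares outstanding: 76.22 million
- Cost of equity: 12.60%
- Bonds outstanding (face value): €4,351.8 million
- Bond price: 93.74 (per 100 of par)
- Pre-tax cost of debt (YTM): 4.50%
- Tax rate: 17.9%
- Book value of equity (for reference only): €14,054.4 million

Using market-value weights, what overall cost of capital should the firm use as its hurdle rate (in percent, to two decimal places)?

Market value of equity E = 215.44 × 76.22m = 16420.8368m. Market value of debt D = 4351.8m × 93.74/100 = 4079.37732m.
Total capital V = 16420.8368 + 4079.37732 = 20500.21412.
Equity: weight = 16420.8368/20500.21412 = 0.8010; cost = 12.6%.
Bonds outstanding: weight = 4079.37732/20500.21412 = 0.1990; after-tax cost = 4.5% × (1 − 17.9%) = 3.6945%.
WACC = 0.8010 × 12.6000% + 0.1990 × 3.6945% = 10.8279%.

10.83%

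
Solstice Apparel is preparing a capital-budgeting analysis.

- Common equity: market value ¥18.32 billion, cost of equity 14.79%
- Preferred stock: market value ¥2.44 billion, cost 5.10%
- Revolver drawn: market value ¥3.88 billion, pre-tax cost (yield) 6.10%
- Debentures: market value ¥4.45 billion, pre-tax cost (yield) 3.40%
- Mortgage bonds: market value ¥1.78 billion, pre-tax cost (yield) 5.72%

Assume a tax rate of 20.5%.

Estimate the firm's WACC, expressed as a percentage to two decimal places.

Total capital V = 18.32 + 2.44 + 3.88 + 4.45 + 1.78 = 30.87.
Equity: weight = 18.32/30.87 = 0.5935; cost = 14.79%.
Preferred: weight = 2.44/30.87 = 0.0790; cost = 5.1%.
Revolver drawn: weight = 3.88/30.87 = 0.1257; after-tax cost = 6.1% × (1 − 20.5%) = 4.8495%.
Debentures: weight = 4.45/30.87 = 0.1442; after-tax cost = 3.4% × (1 − 20.5%) = 2.7030%.
Mortgage bonds: weight = 1.78/30.87 = 0.0577; after-tax cost = 5.72% × (1 − 20.5%) = 4.5474%.
WACC = 0.5935 × 14.7900% + 0.0790 × 5.1000% + 0.1257 × 4.8495% + 0.1442 × 2.7030% + 0.0577 × 4.5474% = 10.4417%.

10.44%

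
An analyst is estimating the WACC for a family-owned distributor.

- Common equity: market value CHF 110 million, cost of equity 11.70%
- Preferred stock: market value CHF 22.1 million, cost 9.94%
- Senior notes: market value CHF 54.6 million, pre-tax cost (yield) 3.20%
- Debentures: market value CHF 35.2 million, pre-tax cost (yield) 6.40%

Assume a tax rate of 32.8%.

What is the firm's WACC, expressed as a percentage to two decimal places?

8.00%

Total capital V = 110 + 22.1 + 54.6 + 35.2 = 221.9.
Equity: weight = 110/221.9 = 0.4957; cost = 11.7%.
Preferred: weight = 22.1/221.9 = 0.0996; cost = 9.94%.
Senior notes: weight = 54.6/221.9 = 0.2461; after-tax cost = 3.2% × (1 − 32.8%) = 2.1504%.
Debentures: weight = 35.2/221.9 = 0.1586; after-tax cost = 6.4% × (1 − 32.8%) = 4.3008%.
WACC = 0.4957 × 11.7000% + 0.0996 × 9.9400% + 0.2461 × 2.1504% + 0.1586 × 4.3008% = 8.0012%.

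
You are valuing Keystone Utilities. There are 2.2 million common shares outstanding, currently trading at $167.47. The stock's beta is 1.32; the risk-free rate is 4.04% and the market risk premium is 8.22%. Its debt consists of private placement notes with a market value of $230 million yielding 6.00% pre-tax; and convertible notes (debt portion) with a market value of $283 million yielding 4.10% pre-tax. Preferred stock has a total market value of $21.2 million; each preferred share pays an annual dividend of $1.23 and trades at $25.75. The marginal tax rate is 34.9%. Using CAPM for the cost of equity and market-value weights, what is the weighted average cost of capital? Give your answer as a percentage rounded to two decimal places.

Cost of equity via CAPM: Re = 4.04% + 1.32 × 8.22% = 14.8904%.
Cost of preferred: Rp = 1.23 / 25.75 = 4.7767%.
Market value of equity E = 167.47 × 2.2m = 368.434m.
Total capital V = 368.434 + 21.2 + 230 + 283 = 902.634.
Equity: weight = 368.434/902.634 = 0.4082; cost = 14.8904%.
Preferred: weight = 21.2/902.634 = 0.0235; cost = 4.7767%.
Private placement notes: weight = 230/902.634 = 0.2548; after-tax cost = 6% × (1 − 34.9%) = 3.9060%.
Convertible notes (debt portion): weight = 283/902.634 = 0.3135; after-tax cost = 4.1% × (1 − 34.9%) = 2.6691%.
WACC = 0.4082 × 14.8904% + 0.0235 × 4.7767% + 0.2548 × 3.9060% + 0.3135 × 2.6691% = 8.0222%.

8.02%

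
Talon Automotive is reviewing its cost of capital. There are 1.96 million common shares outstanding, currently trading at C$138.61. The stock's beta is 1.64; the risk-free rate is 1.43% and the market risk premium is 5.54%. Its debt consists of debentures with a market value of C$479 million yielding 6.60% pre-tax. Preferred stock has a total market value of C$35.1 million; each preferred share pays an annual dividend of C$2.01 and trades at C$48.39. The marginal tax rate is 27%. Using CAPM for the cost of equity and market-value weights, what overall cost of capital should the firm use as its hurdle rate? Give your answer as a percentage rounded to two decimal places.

6.76%

Cost of equity via CAPM: Re = 1.43% + 1.64 × 5.54% = 10.5156%.
Cost of preferred: Rp = 2.01 / 48.39 = 4.1538%.
Market value of equity E = 138.61 × 1.96m = 271.6756m.
Total capital V = 271.6756 + 35.1 + 479 = 785.7756.
Equity: weight = 271.6756/785.7756 = 0.3457; cost = 10.5156%.
Preferred: weight = 35.1/785.7756 = 0.0447; cost = 4.1538%.
Debentures: weight = 479/785.7756 = 0.6096; after-tax cost = 6.6% × (1 − 27%) = 4.8180%.
WACC = 0.3457 × 10.5156% + 0.0447 × 4.1538% + 0.6096 × 4.8180% = 6.7582%.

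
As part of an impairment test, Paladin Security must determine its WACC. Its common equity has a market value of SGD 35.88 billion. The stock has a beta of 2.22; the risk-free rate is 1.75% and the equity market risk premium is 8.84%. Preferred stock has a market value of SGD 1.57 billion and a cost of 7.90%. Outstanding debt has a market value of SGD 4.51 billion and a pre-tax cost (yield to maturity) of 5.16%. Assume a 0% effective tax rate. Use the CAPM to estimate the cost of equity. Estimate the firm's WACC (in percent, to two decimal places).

19.13%

Cost of equity via CAPM: Re = 1.75% + 2.22 × 8.84% = 21.3748%.
Total capital V = 35.88 + 1.57 + 4.51 = 41.96.
Equity: weight = 35.88/41.96 = 0.8551; cost = 21.3748%.
Preferred: weight = 1.57/41.96 = 0.0374; cost = 7.9%.
Debt: weight = 4.51/41.96 = 0.1075; after-tax cost = 5.16% × (1 − 0%) = 5.1600%.
WACC = 0.8551 × 21.3748% + 0.0374 × 7.9000% + 0.1075 × 5.1600% = 19.1278%.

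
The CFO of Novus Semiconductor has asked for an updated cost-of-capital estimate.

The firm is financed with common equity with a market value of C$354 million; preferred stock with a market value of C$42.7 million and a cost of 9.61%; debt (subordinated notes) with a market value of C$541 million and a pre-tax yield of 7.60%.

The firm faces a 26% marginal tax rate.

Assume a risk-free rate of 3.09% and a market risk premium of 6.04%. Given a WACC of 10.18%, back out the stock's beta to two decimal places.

Total capital V = 354 + 42.7 + 541 = 937.7.
Equity weight = 354/937.7 = 0.3775.
Preferred weight = 42.7/937.7 = 0.0455.
Subordinated notes weight = 541/937.7 = 0.5769.
Debt contribution = 0.5769 × 7.6% × (1 − 26%) = 3.2447%.
Preferred contribution = 0.0455 × 9.61% = 0.4376%.
Required equity contribution = 10.18% − 3.6823% = 6.4977%  ⇒  Re = 17.2115%.
CAPM: 17.2115% = 3.09% + β × 6.04%  ⇒  β = 2.3380.

2.34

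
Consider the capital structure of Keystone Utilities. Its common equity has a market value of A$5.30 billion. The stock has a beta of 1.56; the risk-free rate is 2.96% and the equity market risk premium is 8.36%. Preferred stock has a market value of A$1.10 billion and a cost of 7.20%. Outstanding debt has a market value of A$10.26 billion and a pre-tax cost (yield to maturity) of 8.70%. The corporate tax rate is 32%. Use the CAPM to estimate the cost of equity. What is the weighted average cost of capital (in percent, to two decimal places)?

9.21%

Cost of equity via CAPM: Re = 2.96% + 1.56 × 8.36% = 16.0016%.
Total capital V = 5.3 + 1.1 + 10.26 = 16.66.
Equity: weight = 5.3/16.66 = 0.3181; cost = 16.0016%.
Preferred: weight = 1.1/16.66 = 0.0660; cost = 7.2%.
Debt: weight = 10.26/16.66 = 0.6158; after-tax cost = 8.7% × (1 − 32%) = 5.9160%.
WACC = 0.3181 × 16.0016% + 0.0660 × 7.2000% + 0.6158 × 5.9160% = 9.2093%.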